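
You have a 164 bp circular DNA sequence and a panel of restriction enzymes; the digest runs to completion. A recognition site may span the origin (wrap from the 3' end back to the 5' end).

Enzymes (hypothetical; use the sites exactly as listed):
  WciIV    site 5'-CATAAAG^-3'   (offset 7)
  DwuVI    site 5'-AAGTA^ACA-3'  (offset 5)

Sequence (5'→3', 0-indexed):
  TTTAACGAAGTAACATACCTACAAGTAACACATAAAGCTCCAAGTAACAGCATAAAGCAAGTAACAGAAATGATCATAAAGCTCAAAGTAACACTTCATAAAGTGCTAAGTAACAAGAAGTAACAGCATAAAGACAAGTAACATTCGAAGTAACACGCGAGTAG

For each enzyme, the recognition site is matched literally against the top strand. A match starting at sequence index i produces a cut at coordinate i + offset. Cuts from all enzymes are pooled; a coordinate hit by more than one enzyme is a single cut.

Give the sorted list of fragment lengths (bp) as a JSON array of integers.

Scan for sites:
  WciIV CATAAAG/7: at [30, 50, 74, 96, 126] ⇒ [37, 57, 81, 103, 133]
  DwuVI AAGTAACA/5: at [7, 22, 41, 58, 85, 107, 117, 135, 147] ⇒ [12, 27, 46, 63, 90, 112, 122, 140, 152]

Pooled cuts: [12, 27, 37, 46, 57, 63, 81, 90, 103, 112, 122, 133, 140, 152]

Fragments:
  12→27: 15 bp
  27→37: 10 bp
  37→46: 9 bp
  46→57: 11 bp
  57→63: 6 bp
  63→81: 18 bp
  81→90: 9 bp
  90→103: 13 bp
  103→112: 9 bp
  112→122: 10 bp
  122→133: 11 bp
  133→140: 7 bp
  140→152: 12 bp
  152→12 (wrap): 164-152+12 = 24 bp

[6,7,9,9,9,10,10,11,11,12,13,15,18,24]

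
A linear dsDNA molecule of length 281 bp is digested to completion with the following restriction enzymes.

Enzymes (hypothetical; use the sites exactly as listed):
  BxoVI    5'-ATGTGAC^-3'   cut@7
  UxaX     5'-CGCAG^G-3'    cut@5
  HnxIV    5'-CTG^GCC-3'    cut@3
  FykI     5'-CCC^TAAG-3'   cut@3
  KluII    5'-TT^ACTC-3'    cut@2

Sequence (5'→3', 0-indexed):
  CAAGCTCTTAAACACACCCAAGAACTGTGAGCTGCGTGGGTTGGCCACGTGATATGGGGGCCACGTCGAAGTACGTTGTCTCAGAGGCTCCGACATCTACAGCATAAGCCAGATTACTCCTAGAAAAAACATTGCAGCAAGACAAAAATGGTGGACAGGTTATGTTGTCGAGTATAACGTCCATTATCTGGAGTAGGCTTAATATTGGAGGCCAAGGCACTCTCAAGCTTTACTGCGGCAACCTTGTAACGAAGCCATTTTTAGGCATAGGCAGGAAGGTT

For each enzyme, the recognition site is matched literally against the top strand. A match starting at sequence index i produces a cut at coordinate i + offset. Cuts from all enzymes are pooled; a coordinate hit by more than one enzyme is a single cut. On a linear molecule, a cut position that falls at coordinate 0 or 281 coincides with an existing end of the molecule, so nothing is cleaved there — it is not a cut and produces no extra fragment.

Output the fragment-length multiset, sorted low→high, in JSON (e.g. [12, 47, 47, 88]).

Scan for sites:
  BxoVI (ATGTGAC, off=7): no sites
  UxaX (CGCAGG, off=5): no sites
  HnxIV (CTGGCC, off=3): no sites
  FykI (CCCTAAG, off=3): no sites
  KluII (TTACTC, off=2): starts [113] → cuts [115]

Pooled cuts: [115]

Fragment lengths:
  [0,115): 115 bp
  [115,281): 166 bp

[115,166]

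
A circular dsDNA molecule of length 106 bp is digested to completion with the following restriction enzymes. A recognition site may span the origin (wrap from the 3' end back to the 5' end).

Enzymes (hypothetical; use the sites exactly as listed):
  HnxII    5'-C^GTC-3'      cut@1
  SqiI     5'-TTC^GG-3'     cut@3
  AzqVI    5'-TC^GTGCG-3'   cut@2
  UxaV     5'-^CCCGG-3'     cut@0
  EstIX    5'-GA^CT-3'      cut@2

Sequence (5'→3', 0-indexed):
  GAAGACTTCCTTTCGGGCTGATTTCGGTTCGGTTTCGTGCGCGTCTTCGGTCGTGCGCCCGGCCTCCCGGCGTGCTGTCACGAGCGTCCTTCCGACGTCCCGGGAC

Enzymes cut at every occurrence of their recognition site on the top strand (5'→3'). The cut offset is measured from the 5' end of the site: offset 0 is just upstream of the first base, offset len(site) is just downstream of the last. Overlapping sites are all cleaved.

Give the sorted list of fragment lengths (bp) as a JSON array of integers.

[2,4,5,5,6,6,6,8,9,11,11,13,20]

Per-enzyme occurrences:
  HnxII CGTC/1: at [41, 84, 95] ⇒ [42, 85, 96]
  SqiI TTCGG/3: at [11, 22, 27, 45] ⇒ [14, 25, 30, 48]
  AzqVI TCGTGCG/2: at [34, 50] ⇒ [36, 52]
  UxaV CCCGG/0: at [57, 65, 98] ⇒ [57, 65, 98]
  EstIX GACT/2: at [3] ⇒ [5]

All cut coordinates (distinct, sorted): [5, 14, 25, 30, 36, 42, 48, 52, 57, 65, 85, 96, 98]

Fragment lengths:
  5→14: 9 bp
  14→25: 11 bp
  25→30: 5 bp
  30→36: 6 bp
  36→42: 6 bp
  42→48: 6 bp
  48→52: 4 bp
  52→57: 5 bp
  57→65: 8 bp
  65→85: 20 bp
  85→96: 11 bp
  96→98: 2 bp
  98→5 (wrap): 106-98+5 = 13 bp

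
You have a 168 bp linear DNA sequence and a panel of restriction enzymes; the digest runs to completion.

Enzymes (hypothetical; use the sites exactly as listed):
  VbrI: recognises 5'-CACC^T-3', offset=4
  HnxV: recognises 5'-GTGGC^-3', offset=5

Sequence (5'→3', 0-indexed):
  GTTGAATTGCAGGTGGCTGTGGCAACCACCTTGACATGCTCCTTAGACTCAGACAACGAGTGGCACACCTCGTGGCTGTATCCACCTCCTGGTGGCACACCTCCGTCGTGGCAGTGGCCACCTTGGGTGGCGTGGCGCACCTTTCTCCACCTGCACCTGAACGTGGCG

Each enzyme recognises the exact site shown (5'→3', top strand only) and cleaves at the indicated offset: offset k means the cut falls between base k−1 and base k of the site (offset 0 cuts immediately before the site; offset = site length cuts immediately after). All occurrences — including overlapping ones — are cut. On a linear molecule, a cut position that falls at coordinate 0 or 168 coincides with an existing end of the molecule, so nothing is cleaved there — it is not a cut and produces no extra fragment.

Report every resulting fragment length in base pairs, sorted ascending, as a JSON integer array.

Per-enzyme occurrences:
  VbrI CACCT/4: at [26, 65, 82, 97, 118, 137, 147, 153] ⇒ [30, 69, 86, 101, 122, 141, 151, 157]
  HnxV GTGGC/5: at [12, 18, 59, 71, 91, 107, 113, 126, 131, 162] ⇒ [17, 23, 64, 76, 96, 112, 118, 131, 136, 167]

Pooled cuts: [17, 23, 30, 64, 69, 76, 86, 96, 101, 112, 118, 122, 131, 136, 141, 151, 157, 167]

Fragments:
  [0,17): 17 bp
  [17,23): 6 bp
  [23,30): 7 bp
  [30,64): 34 bp
  [64,69): 5 bp
  [69,76): 7 bp
  [76,86): 10 bp
  [86,96): 10 bp
  [96,101): 5 bp
  [101,112): 11 bp
  [112,118): 6 bp
  [118,122): 4 bp
  [122,131): 9 bp
  [131,136): 5 bp
  [136,141): 5 bp
  [141,151): 10 bp
  [151,157): 6 bp
  [157,167): 10 bp
  [167,168): 1 bp

[1,4,5,5,5,5,6,6,6,7,7,9,10,10,10,10,11,17,34]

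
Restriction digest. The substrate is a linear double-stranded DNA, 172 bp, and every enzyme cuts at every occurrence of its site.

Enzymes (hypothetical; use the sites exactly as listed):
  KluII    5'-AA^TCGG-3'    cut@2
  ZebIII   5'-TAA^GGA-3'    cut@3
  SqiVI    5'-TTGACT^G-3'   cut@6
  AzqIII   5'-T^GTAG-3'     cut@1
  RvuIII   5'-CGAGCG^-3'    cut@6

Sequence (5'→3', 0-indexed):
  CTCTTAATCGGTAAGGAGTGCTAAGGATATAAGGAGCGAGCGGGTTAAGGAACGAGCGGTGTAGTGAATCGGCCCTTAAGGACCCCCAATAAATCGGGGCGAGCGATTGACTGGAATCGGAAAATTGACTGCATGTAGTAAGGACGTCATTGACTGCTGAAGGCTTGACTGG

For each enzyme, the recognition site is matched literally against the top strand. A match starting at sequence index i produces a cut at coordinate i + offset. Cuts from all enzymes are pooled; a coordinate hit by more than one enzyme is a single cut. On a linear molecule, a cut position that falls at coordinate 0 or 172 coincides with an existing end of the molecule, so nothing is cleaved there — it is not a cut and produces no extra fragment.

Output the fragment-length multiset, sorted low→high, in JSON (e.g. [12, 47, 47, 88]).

Scan for sites:
  KluII AATCGG/2: at [5, 66, 91, 114] ⇒ [7, 68, 93, 116]
  ZebIII TAAGGA/3: at [11, 21, 29, 45, 76, 138] ⇒ [14, 24, 32, 48, 79, 141]
  SqiVI TTGACTG/6: at [106, 124, 149, 164] ⇒ [112, 130, 155, 170]
  AzqIII TGTAG/1: at [59, 133] ⇒ [60, 134]
  RvuIII CGAGCG/6: at [36, 52, 99] ⇒ [42, 58, 105]

Pooled cuts: [7, 14, 24, 32, 42, 48, 58, 60, 68, 79, 93, 105, 112, 116, 130, 134, 141, 155, 170]

Fragments:
  [0,7): 7 bp
  [7,14): 7 bp
  [14,24): 10 bp
  [24,32): 8 bp
  [32,42): 10 bp
  [42,48): 6 bp
  [48,58): 10 bp
  [58,60): 2 bp
  [60,68): 8 bp
  [68,79): 11 bp
  [79,93): 14 bp
  [93,105): 12 bp
  [105,112): 7 bp
  [112,116): 4 bp
  [116,130): 14 bp
  [130,134): 4 bp
  [134,141): 7 bp
  [141,155): 14 bp
  [155,170): 15 bp
  [170,172): 2 bp

[2,2,4,4,6,7,7,7,7,8,8,10,10,10,11,12,14,14,14,15]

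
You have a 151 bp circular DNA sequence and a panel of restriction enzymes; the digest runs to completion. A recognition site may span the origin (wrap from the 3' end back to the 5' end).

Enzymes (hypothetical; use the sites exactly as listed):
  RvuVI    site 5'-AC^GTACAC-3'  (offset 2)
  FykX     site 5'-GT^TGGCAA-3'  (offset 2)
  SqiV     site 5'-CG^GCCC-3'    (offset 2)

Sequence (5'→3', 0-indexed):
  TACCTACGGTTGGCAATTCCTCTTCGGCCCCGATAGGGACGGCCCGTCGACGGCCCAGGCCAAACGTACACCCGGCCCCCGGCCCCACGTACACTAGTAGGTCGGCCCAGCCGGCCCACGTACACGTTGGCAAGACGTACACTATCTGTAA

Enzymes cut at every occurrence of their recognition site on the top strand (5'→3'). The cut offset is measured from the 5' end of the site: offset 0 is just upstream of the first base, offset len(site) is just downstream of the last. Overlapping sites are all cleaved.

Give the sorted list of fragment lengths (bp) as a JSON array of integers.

Site scan:
  RvuVI (ACGTACAC, off=2): starts [63, 86, 117, 134] → cuts [65, 88, 119, 136]
  FykX (GTTGGCAA, off=2): starts [8, 125] → cuts [10, 127]
  SqiV (CGGCCC, off=2): starts [24, 39, 50, 72, 79, 102, 111] → cuts [26, 41, 52, 74, 81, 104, 113]

All cut coordinates (distinct, sorted): [10, 26, 41, 52, 65, 74, 81, 88, 104, 113, 119, 127, 136]

Fragment lengths:
  10→26: 16 bp
  26→41: 15 bp
  41→52: 11 bp
  52→65: 13 bp
  65→74: 9 bp
  74→81: 7 bp
  81→88: 7 bp
  88→104: 16 bp
  104→113: 9 bp
  113→119: 6 bp
  119→127: 8 bp
  127→136: 9 bp
  136→10 (wrap): 151-136+10 = 25 bp

[6,7,7,8,9,9,9,11,13,15,16,16,25]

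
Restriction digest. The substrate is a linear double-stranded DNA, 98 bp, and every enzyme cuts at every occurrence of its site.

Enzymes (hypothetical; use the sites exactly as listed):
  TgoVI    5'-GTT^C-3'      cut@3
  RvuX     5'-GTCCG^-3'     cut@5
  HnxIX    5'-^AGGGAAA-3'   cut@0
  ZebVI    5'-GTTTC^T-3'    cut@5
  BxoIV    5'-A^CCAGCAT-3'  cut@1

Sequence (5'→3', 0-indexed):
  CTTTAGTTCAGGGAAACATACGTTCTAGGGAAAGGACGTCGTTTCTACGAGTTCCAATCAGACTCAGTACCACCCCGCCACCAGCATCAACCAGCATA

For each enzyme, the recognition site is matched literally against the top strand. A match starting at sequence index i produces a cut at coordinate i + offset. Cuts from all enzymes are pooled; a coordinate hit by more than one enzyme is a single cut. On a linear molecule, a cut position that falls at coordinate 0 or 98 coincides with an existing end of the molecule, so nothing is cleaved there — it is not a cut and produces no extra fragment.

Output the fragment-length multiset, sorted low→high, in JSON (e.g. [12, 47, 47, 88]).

Per-enzyme occurrences:
  TgoVI (GTTC, off=3): starts [5, 21, 50] → cuts [8, 24, 53]
  RvuX (GTCCG, off=5): no sites
  HnxIX (AGGGAAA, off=0): starts [9, 26] → cuts [9, 26]
  ZebVI (GTTTCT, off=5): starts [40] → cuts [45]
  BxoIV (ACCAGCAT, off=1): starts [79, 89] → cuts [80, 90]

All cut coordinates (distinct, sorted): [8, 9, 24, 26, 45, 53, 80, 90]

Fragments:
  [0,8): 8 bp
  [8,9): 1 bp
  [9,24): 15 bp
  [24,26): 2 bp
  [26,45): 19 bp
  [45,53): 8 bp
  [53,80): 27 bp
  [80,90): 10 bp
  [90,98): 8 bp

[1,2,8,8,8,10,15,19,27]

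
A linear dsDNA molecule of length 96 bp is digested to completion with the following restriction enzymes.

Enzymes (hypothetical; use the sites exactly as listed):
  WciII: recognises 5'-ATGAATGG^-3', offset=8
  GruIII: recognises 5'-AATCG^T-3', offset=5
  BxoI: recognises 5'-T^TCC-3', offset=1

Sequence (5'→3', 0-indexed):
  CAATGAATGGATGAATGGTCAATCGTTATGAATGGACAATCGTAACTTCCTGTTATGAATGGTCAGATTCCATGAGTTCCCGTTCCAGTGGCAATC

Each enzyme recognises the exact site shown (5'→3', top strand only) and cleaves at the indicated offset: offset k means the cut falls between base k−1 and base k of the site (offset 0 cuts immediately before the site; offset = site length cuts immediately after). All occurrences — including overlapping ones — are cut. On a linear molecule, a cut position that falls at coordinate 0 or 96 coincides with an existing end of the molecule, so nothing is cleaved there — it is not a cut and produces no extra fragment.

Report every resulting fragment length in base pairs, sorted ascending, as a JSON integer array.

[5,6,6,7,7,8,9,10,10,13,15]

Site scan:
  WciII (ATGAATGG, off=8): starts [2, 10, 27, 54] → cuts [10, 18, 35, 62]
  GruIII (AATCGT, off=5): starts [20, 37] → cuts [25, 42]
  BxoI (TTCC, off=1): starts [46, 67, 76, 82] → cuts [47, 68, 77, 83]

All cut coordinates (distinct, sorted): [10, 18, 25, 35, 42, 47, 62, 68, 77, 83]

Fragments:
  [0,10): 10 bp
  [10,18): 8 bp
  [18,25): 7 bp
  [25,35): 10 bp
  [35,42): 7 bp
  [42,47): 5 bp
  [47,62): 15 bp
  [62,68): 6 bp
  [68,77): 9 bp
  [77,83): 6 bp
  [83,96): 13 bp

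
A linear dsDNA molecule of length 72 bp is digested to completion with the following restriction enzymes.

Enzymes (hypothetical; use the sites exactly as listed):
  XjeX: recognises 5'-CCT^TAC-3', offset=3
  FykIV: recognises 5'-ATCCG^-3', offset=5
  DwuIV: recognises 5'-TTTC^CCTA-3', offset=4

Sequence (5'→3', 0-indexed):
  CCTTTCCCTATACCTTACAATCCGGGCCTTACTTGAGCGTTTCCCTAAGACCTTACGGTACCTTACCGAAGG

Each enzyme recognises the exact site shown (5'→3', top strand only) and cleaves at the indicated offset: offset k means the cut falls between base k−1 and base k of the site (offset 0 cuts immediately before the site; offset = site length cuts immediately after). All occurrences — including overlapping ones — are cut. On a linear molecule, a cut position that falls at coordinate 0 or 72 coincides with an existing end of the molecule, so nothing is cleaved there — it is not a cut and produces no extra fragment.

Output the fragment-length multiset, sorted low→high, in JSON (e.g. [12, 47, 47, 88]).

[5,6,9,9,9,10,10,14]

Site scan:
  XjeX (CCTTAC, off=3): starts [12, 26, 50, 60] → cuts [15, 29, 53, 63]
  FykIV (ATCCG, off=5): starts [19] → cuts [24]
  DwuIV (TTTCCCTA, off=4): starts [2, 39] → cuts [6, 43]

All cut coordinates (distinct, sorted): [6, 15, 24, 29, 43, 53, 63]

Fragment lengths:
  [0,6): 6 bp
  [6,15): 9 bp
  [15,24): 9 bp
  [24,29): 5 bp
  [29,43): 14 bp
  [43,53): 10 bp
  [53,63): 10 bp
  [63,72): 9 bp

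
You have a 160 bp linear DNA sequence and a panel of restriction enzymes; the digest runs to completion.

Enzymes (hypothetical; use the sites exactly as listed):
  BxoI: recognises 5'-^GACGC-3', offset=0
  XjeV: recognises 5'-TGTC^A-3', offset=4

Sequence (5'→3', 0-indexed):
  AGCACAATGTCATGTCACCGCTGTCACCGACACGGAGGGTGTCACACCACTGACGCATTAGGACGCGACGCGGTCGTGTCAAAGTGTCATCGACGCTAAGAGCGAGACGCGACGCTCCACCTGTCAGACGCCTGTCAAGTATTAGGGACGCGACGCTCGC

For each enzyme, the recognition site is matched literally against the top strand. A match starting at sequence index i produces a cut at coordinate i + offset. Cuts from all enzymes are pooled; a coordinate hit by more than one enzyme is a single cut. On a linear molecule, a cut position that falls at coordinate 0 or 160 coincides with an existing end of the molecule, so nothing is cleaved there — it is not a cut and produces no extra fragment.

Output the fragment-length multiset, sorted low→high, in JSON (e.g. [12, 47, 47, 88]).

Per-enzyme occurrences:
  BxoI GACGC/0: at [51, 61, 66, 91, 105, 110, 126, 146, 151] ⇒ [51, 61, 66, 91, 105, 110, 126, 146, 151]
  XjeV TGTCA/4: at [7, 12, 21, 39, 76, 84, 121, 132] ⇒ [11, 16, 25, 43, 80, 88, 125, 136]

Pooled cuts: [11, 16, 25, 43, 51, 61, 66, 80, 88, 91, 105, 110, 125, 126, 136, 146, 151]

Fragment lengths:
  [0,11): 11 bp
  [11,16): 5 bp
  [16,25): 9 bp
  [25,43): 18 bp
  [43,51): 8 bp
  [51,61): 10 bp
  [61,66): 5 bp
  [66,80): 14 bp
  [80,88): 8 bp
  [88,91): 3 bp
  [91,105): 14 bp
  [105,110): 5 bp
  [110,125): 15 bp
  [125,126): 1 bp
  [126,136): 10 bp
  [136,146): 10 bp
  [146,151): 5 bp
  [151,160): 9 bp

[1,3,5,5,5,5,8,8,9,9,10,10,10,11,14,14,15,18]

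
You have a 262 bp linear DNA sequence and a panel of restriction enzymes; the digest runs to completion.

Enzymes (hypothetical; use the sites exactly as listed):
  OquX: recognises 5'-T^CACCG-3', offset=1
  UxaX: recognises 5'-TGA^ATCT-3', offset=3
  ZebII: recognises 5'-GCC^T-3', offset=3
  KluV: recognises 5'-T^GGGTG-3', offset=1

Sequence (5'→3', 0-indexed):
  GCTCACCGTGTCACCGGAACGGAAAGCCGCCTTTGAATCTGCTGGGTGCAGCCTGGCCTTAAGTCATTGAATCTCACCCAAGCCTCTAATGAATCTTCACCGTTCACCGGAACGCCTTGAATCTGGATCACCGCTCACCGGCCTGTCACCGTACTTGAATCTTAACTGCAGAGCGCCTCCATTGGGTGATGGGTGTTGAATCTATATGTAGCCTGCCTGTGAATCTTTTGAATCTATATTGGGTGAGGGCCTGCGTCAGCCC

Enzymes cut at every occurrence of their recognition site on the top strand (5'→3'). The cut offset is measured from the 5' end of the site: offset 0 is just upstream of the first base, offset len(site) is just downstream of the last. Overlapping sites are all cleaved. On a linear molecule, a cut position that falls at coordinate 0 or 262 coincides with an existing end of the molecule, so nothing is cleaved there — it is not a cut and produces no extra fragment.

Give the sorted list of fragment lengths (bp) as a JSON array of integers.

[3,3,4,4,5,5,5,5,6,7,7,7,7,8,8,8,8,9,9,9,10,11,11,12,12,12,14,14,19,20]

Scan for sites:
  OquX TCACCG/1: at [2, 10, 96, 103, 127, 134, 145] ⇒ [3, 11, 97, 104, 128, 135, 146]
  UxaX TGAATCT/3: at [33, 67, 89, 117, 155, 196, 219, 228] ⇒ [36, 70, 92, 120, 158, 199, 222, 231]
  ZebII GCCT/3: at [28, 50, 55, 81, 113, 140, 174, 210, 214, 248] ⇒ [31, 53, 58, 84, 116, 143, 177, 213, 217, 251]
  KluV TGGGTG/1: at [42, 182, 189, 239] ⇒ [43, 183, 190, 240]

All cut coordinates (distinct, sorted): [3, 11, 31, 36, 43, 53, 58, 70, 84, 92, 97, 104, 116, 120, 128, 135, 143, 146, 158, 177, 183, 190, 199, 213, 217, 222, 231, 240, 251]

Fragment lengths:
  [0,3): 3 bp
  [3,11): 8 bp
  [11,31): 20 bp
  [31,36): 5 bp
  [36,43): 7 bp
  [43,53): 10 bp
  [53,58): 5 bp
  [58,70): 12 bp
  [70,84): 14 bp
  [84,92): 8 bp
  [92,97): 5 bp
  [97,104): 7 bp
  [104,116): 12 bp
  [116,120): 4 bp
  [120,128): 8 bp
  [128,135): 7 bp
  [135,143): 8 bp
  [143,146): 3 bp
  [146,158): 12 bp
  [158,177): 19 bp
  [177,183): 6 bp
  [183,190): 7 bp
  [190,199): 9 bp
  [199,213): 14 bp
  [213,217): 4 bp
  [217,222): 5 bp
  [222,231): 9 bp
  [231,240): 9 bp
  [240,251): 11 bp
  [251,262): 11 bp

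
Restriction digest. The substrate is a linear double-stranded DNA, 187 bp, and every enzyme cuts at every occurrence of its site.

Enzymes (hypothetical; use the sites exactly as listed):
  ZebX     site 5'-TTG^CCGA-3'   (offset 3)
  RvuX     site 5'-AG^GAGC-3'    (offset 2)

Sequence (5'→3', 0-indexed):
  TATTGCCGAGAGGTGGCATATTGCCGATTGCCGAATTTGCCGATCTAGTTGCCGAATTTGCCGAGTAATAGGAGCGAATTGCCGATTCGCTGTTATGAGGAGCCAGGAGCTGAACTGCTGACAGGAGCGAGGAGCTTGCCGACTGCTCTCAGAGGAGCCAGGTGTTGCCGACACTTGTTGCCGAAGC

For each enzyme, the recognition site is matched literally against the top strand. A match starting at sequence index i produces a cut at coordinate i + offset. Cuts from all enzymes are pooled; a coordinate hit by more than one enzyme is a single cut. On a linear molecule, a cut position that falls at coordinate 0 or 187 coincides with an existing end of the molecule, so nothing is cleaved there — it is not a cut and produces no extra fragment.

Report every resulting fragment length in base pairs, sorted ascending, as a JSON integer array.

[5,7,7,7,7,7,9,9,10,11,12,13,13,16,18,18,18]

Per-enzyme occurrences:
  ZebX TTGCCGA/3: at [2, 20, 27, 36, 48, 57, 78, 135, 164, 177] ⇒ [5, 23, 30, 39, 51, 60, 81, 138, 167, 180]
  RvuX AGGAGC/2: at [69, 97, 104, 122, 129, 152] ⇒ [71, 99, 106, 124, 131, 154]

Pooled cuts: [5, 23, 30, 39, 51, 60, 71, 81, 99, 106, 124, 131, 138, 154, 167, 180]

Fragment lengths:
  [0,5): 5 bp
  [5,23): 18 bp
  [23,30): 7 bp
  [30,39): 9 bp
  [39,51): 12 bp
  [51,60): 9 bp
  [60,71): 11 bp
  [71,81): 10 bp
  [81,99): 18 bp
  [99,106): 7 bp
  [106,124): 18 bp
  [124,131): 7 bp
  [131,138): 7 bp
  [138,154): 16 bp
  [154,167): 13 bp
  [167,180): 13 bp
  [180,187): 7 bp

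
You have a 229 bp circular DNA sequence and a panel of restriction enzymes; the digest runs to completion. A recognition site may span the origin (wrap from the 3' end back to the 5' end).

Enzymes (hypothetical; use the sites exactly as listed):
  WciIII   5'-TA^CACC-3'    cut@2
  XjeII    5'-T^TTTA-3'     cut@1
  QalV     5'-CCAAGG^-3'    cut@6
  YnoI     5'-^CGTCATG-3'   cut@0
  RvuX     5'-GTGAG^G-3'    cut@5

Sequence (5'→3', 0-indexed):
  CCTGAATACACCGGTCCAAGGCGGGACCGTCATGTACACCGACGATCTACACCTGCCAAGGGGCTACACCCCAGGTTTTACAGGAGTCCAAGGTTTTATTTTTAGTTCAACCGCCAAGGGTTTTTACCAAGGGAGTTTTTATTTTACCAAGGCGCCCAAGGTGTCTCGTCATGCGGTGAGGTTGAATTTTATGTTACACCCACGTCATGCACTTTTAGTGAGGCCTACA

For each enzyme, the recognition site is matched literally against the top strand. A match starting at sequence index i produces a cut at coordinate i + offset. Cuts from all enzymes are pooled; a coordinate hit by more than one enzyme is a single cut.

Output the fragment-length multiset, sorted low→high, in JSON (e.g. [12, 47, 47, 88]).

[1,3,5,5,5,5,5,6,6,6,7,9,9,9,9,10,10,10,10,11,12,13,13,14,17,19]

Site scan:
  WciIII TACACC/2: at [6, 34, 47, 64, 194, 225] ⇒ [8, 36, 49, 66, 196, 227]
  XjeII TTTTA/1: at [75, 93, 99, 121, 136, 141, 186, 212] ⇒ [76, 94, 100, 122, 137, 142, 187, 213]
  QalV CCAAGG/6: at [15, 55, 87, 113, 126, 146, 155] ⇒ [21, 61, 93, 119, 132, 152, 161]
  YnoI CGTCATG/0: at [27, 166, 202] ⇒ [27, 166, 202]
  RvuX GTGAGG/5: at [175, 217] ⇒ [180, 222]

Pooled cuts: [8, 21, 27, 36, 49, 61, 66, 76, 93, 94, 100, 119, 122, 132, 137, 142, 152, 161, 166, 180, 187, 196, 202, 213, 222, 227]

Fragments:
  8→21: 13 bp
  21→27: 6 bp
  27→36: 9 bp
  36→49: 13 bp
  49→61: 12 bp
  61→66: 5 bp
  66→76: 10 bp
  76→93: 17 bp
  93→94: 1 bp
  94→100: 6 bp
  100→119: 19 bp
  119→122: 3 bp
  122→132: 10 bp
  132→137: 5 bp
  137→142: 5 bp
  142→152: 10 bp
  152→161: 9 bp
  161→166: 5 bp
  166→180: 14 bp
  180→187: 7 bp
  187→196: 9 bp
  196→202: 6 bp
  202→213: 11 bp
  213→222: 9 bp
  222→227: 5 bp
  227→8 (wrap): 229-227+8 = 10 bp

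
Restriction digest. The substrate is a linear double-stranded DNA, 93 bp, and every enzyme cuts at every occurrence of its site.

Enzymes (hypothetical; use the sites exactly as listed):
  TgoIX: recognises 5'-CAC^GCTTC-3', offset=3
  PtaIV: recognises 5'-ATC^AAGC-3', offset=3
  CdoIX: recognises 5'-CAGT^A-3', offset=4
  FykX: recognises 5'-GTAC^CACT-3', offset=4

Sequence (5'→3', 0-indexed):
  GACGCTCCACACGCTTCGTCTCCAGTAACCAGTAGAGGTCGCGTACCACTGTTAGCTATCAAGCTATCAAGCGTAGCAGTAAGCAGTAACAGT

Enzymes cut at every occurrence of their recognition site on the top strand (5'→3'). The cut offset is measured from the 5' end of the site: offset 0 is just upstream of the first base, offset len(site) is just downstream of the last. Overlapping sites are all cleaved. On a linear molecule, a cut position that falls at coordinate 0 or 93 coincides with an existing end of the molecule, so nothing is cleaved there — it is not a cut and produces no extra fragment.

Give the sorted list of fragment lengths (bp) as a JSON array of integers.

[6,7,7,8,12,12,13,14,14]

Per-enzyme occurrences:
  TgoIX (CACGCTTC, off=3): starts [9] → cuts [12]
  PtaIV (ATCAAGC, off=3): starts [57, 65] → cuts [60, 68]
  CdoIX (CAGTA, off=4): starts [22, 29, 76, 83] → cuts [26, 33, 80, 87]
  FykX (GTACCACT, off=4): starts [42] → cuts [46]

Pooled cuts: [12, 26, 33, 46, 60, 68, 80, 87]

Fragments:
  [0,12): 12 bp
  [12,26): 14 bp
  [26,33): 7 bp
  [33,46): 13 bp
  [46,60): 14 bp
  [60,68): 8 bp
  [68,80): 12 bp
  [80,87): 7 bp
  [87,93): 6 bp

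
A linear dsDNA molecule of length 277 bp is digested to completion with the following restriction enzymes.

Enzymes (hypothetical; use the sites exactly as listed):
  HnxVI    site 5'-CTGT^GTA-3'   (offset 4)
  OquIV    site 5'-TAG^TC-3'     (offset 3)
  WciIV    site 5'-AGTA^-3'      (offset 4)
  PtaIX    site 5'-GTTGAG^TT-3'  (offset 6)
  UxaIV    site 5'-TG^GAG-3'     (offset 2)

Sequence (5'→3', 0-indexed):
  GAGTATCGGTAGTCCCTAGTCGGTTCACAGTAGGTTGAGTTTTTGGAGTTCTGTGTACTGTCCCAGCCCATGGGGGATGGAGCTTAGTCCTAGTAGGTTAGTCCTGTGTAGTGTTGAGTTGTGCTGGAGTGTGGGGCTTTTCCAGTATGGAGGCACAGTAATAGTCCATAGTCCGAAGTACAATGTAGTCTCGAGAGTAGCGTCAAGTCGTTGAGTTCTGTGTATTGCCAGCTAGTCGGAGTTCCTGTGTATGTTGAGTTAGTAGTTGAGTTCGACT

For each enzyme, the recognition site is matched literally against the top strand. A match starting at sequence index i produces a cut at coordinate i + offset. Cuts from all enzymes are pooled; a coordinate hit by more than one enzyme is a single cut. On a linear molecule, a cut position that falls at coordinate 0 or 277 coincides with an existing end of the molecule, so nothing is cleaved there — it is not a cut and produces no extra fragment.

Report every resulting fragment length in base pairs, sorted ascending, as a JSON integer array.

[2,4,5,6,6,6,6,6,6,7,7,7,7,7,8,8,8,8,9,9,10,11,11,11,13,13,14,16,21,25]

Scan for sites:
  HnxVI CTGTGTA/4: at [50, 103, 217, 244] ⇒ [54, 107, 221, 248]
  OquIV TAGTC/3: at [9, 16, 84, 98, 161, 168, 185, 232] ⇒ [12, 19, 87, 101, 164, 171, 188, 235]
  WciIV AGTA/4: at [1, 28, 91, 143, 156, 176, 195, 260] ⇒ [5, 32, 95, 147, 160, 180, 199, 264]
  PtaIX GTTGAGTT/6: at [33, 112, 209, 252, 264] ⇒ [39, 118, 215, 258, 270]
  UxaIV TGGAG/2: at [43, 77, 124, 147] ⇒ [45, 79, 126, 149]

All cut coordinates (distinct, sorted): [5, 12, 19, 32, 39, 45, 54, 79, 87, 95, 101, 107, 118, 126, 147, 149, 160, 164, 171, 180, 188, 199, 215, 221, 235, 248, 258, 264, 270]

Fragment lengths:
  [0,5): 5 bp
  [5,12): 7 bp
  [12,19): 7 bp
  [19,32): 13 bp
  [32,39): 7 bp
  [39,45): 6 bp
  [45,54): 9 bp
  [54,79): 25 bp
  [79,87): 8 bp
  [87,95): 8 bp
  [95,101): 6 bp
  [101,107): 6 bp
  [107,118): 11 bp
  [118,126): 8 bp
  [126,147): 21 bp
  [147,149): 2 bp
  [149,160): 11 bp
  [160,164): 4 bp
  [164,171): 7 bp
  [171,180): 9 bp
  [180,188): 8 bp
  [188,199): 11 bp
  [199,215): 16 bp
  [215,221): 6 bp
  [221,235): 14 bp
  [235,248): 13 bp
  [248,258): 10 bp
  [258,264): 6 bp
  [264,270): 6 bp
  [270,277): 7 bp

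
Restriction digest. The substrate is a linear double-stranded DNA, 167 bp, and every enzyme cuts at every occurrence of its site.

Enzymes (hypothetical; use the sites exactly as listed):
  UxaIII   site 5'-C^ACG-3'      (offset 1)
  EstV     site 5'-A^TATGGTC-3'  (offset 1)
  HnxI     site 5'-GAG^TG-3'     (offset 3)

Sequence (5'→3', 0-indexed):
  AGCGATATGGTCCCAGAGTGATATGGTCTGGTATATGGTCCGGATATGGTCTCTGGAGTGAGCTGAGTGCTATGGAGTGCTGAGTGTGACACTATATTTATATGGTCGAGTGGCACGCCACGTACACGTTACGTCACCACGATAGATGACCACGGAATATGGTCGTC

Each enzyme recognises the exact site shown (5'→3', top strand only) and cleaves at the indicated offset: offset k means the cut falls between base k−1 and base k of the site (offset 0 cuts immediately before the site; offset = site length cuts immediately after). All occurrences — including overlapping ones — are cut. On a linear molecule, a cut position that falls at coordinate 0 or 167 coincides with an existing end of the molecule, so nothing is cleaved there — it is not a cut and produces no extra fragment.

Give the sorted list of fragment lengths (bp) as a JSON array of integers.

Site scan:
  UxaIII (CACG, off=1): starts [113, 118, 124, 137, 150] → cuts [114, 119, 125, 138, 151]
  EstV (ATATGGTC, off=1): starts [4, 20, 32, 43, 99, 156] → cuts [5, 21, 33, 44, 100, 157]
  HnxI (GAGTG, off=3): starts [15, 55, 64, 74, 81, 107] → cuts [18, 58, 67, 77, 84, 110]

Pooled cuts: [5, 18, 21, 33, 44, 58, 67, 77, 84, 100, 110, 114, 119, 125, 138, 151, 157]

Fragments:
  [0,5): 5 bp
  [5,18): 13 bp
  [18,21): 3 bp
  [21,33): 12 bp
  [33,44): 11 bp
  [44,58): 14 bp
  [58,67): 9 bp
  [67,77): 10 bp
  [77,84): 7 bp
  [84,100): 16 bp
  [100,110): 10 bp
  [110,114): 4 bp
  [114,119): 5 bp
  [119,125): 6 bp
  [125,138): 13 bp
  [138,151): 13 bp
  [151,157): 6 bp
  [157,167): 10 bp

[3,4,5,5,6,6,7,9,10,10,10,11,12,13,13,13,14,16]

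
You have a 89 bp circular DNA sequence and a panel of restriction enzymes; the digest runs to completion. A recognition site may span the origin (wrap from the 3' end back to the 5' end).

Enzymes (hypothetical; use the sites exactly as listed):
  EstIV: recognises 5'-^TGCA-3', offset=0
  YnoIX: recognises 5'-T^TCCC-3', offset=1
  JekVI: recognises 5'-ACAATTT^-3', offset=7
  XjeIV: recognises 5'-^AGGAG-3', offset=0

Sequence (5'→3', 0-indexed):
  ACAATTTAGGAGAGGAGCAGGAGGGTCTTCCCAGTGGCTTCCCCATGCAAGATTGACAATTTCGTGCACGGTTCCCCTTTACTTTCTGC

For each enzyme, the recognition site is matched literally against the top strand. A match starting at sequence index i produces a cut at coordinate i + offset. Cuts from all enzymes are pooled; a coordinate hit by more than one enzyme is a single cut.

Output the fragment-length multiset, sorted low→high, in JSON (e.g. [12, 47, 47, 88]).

Scan for sites:
  EstIV (TGCA, off=0): starts [45, 64, 86] → cuts [45, 64, 86]
  YnoIX (TTCCC, off=1): starts [27, 38, 71] → cuts [28, 39, 72]
  JekVI (ACAATTT, off=7): starts [0, 55] → cuts [7, 62]
  XjeIV (AGGAG, off=0): starts [7, 12, 18] → cuts [7, 12, 18]

All cut coordinates (distinct, sorted): [7, 12, 18, 28, 39, 45, 62, 64, 72, 86]

Fragments:
  7→12: 5 bp
  12→18: 6 bp
  18→28: 10 bp
  28→39: 11 bp
  39→45: 6 bp
  45→62: 17 bp
  62→64: 2 bp
  64→72: 8 bp
  72→86: 14 bp
  86→7 (wrap): 89-86+7 = 10 bp

[2,5,6,6,8,10,10,11,14,17]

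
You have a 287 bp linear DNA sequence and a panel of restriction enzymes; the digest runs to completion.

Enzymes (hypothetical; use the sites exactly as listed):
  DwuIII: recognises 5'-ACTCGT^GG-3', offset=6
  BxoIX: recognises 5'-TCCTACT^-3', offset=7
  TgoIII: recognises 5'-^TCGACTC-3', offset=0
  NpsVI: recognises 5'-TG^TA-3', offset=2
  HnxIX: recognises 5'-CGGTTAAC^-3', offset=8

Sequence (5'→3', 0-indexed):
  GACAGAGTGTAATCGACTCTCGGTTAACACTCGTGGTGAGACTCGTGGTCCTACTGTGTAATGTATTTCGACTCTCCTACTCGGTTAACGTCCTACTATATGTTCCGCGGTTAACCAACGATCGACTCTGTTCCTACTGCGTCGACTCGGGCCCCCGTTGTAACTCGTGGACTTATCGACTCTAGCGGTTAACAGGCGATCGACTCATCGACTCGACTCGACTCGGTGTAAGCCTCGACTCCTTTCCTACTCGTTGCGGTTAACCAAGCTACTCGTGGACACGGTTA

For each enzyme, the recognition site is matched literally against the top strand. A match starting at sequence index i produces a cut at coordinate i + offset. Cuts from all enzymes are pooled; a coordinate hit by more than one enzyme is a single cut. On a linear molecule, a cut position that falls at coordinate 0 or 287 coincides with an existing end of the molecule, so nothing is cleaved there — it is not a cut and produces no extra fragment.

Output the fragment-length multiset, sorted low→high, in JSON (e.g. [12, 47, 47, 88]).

[3,3,3,4,5,5,5,6,6,6,6,7,8,8,8,8,9,9,11,11,12,12,13,14,16,17,17,18,18,19]

Scan for sites:
  DwuIII (ACTCGTGG, off=6): starts [28, 40, 162, 270] → cuts [34, 46, 168, 276]
  BxoIX (TCCTACT, off=7): starts [48, 74, 90, 131, 244] → cuts [55, 81, 97, 138, 251]
  TgoIII (TCGACTC, off=0): starts [12, 67, 121, 141, 175, 199, 207, 212, 217, 234] → cuts [12, 67, 121, 141, 175, 199, 207, 212, 217, 234]
  NpsVI (TGTA, off=2): starts [7, 56, 61, 158, 226] → cuts [9, 58, 63, 160, 228]
  HnxIX (CGGTTAAC, off=8): starts [20, 81, 107, 185, 256] → cuts [28, 89, 115, 193, 264]

Pooled cuts: [9, 12, 28, 34, 46, 55, 58, 63, 67, 81, 89, 97, 115, 121, 138, 141, 160, 168, 175, 193, 199, 207, 212, 217, 228, 234, 251, 264, 276]

Fragment lengths:
  [0,9): 9 bp
  [9,12): 3 bp
  [12,28): 16 bp
  [28,34): 6 bp
  [34,46): 12 bp
  [46,55): 9 bp
  [55,58): 3 bp
  [58,63): 5 bp
  [63,67): 4 bp
  [67,81): 14 bp
  [81,89): 8 bp
  [89,97): 8 bp
  [97,115): 18 bp
  [115,121): 6 bp
  [121,138): 17 bp
  [138,141): 3 bp
  [141,160): 19 bp
  [160,168): 8 bp
  [168,175): 7 bp
  [175,193): 18 bp
  [193,199): 6 bp
  [199,207): 8 bp
  [207,212): 5 bp
  [212,217): 5 bp
  [217,228): 11 bp
  [228,234): 6 bp
  [234,251): 17 bp
  [251,264): 13 bp
  [264,276): 12 bp
  [276,287): 11 bp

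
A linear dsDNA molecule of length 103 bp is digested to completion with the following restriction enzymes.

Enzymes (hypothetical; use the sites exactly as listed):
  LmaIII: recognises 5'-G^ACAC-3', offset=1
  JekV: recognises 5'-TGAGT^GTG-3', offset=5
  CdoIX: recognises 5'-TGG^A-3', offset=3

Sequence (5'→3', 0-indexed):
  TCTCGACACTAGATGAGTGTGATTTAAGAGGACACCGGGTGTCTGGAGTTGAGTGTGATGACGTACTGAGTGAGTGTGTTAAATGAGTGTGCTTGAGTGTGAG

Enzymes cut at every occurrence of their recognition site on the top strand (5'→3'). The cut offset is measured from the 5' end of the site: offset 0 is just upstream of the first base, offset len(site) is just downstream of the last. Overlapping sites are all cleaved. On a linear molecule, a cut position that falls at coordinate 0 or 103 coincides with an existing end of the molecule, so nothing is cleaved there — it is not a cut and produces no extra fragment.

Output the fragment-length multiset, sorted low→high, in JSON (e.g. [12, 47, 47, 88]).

[5,5,8,10,13,13,13,15,21]

Site scan:
  LmaIII (GACAC, off=1): starts [4, 30] → cuts [5, 31]
  JekV (TGAGTGTG, off=5): starts [13, 49, 70, 83, 93] → cuts [18, 54, 75, 88, 98]
  CdoIX (TGGA, off=3): starts [43] → cuts [46]

All cut coordinates (distinct, sorted): [5, 18, 31, 46, 54, 75, 88, 98]

Fragment lengths:
  [0,5): 5 bp
  [5,18): 13 bp
  [18,31): 13 bp
  [31,46): 15 bp
  [46,54): 8 bp
  [54,75): 21 bp
  [75,88): 13 bp
  [88,98): 10 bp
  [98,103): 5 bp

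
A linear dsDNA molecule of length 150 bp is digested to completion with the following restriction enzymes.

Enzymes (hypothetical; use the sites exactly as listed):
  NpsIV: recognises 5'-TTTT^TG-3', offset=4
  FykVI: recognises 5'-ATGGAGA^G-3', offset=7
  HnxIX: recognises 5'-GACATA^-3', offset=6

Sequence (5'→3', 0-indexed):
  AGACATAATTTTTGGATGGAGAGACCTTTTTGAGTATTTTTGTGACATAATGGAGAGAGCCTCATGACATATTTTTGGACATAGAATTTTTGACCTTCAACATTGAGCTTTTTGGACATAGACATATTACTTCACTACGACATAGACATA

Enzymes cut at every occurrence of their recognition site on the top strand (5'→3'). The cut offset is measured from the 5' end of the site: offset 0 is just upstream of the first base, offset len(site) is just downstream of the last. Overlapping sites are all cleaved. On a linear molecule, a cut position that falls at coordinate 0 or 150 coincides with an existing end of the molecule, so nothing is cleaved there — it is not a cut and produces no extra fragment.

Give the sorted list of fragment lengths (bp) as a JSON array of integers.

[4,5,6,6,7,7,7,8,8,8,9,10,10,15,18,22]

Per-enzyme occurrences:
  NpsIV (TTTTTG, off=4): starts [8, 26, 36, 71, 86, 108] → cuts [12, 30, 40, 75, 90, 112]
  FykVI (ATGGAGAG, off=7): starts [15, 49] → cuts [22, 56]
  HnxIX (GACATA, off=6): starts [1, 43, 65, 77, 114, 120, 138, 144] → cuts [7, 49, 71, 83, 120, 126, 144] (position 150 is a terminus of the linear molecule — no cut)

All cut coordinates (distinct, sorted): [7, 12, 22, 30, 40, 49, 56, 71, 75, 83, 90, 112, 120, 126, 144]

Fragments:
  [0,7): 7 bp
  [7,12): 5 bp
  [12,22): 10 bp
  [22,30): 8 bp
  [30,40): 10 bp
  [40,49): 9 bp
  [49,56): 7 bp
  [56,71): 15 bp
  [71,75): 4 bp
  [75,83): 8 bp
  [83,90): 7 bp
  [90,112): 22 bp
  [112,120): 8 bp
  [120,126): 6 bp
  [126,144): 18 bp
  [144,150): 6 bp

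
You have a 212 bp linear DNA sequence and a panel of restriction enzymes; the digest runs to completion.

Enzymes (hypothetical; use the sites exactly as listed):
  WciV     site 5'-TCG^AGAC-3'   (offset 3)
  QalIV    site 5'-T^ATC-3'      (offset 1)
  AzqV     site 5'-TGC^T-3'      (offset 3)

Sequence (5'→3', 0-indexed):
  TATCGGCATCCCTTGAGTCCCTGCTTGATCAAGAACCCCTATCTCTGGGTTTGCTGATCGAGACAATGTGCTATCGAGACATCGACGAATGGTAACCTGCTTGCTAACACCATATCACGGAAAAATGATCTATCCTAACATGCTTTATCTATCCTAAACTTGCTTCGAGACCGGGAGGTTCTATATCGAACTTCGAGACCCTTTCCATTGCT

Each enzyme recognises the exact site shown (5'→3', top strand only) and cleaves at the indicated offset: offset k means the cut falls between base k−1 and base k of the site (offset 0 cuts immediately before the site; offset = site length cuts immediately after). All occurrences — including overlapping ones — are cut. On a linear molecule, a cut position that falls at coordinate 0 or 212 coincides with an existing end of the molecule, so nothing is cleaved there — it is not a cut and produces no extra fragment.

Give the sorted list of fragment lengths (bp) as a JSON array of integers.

[1,1,1,3,4,4,4,4,6,9,11,11,12,13,14,16,16,17,18,23,24]

Per-enzyme occurrences:
  WciV (TCGAGAC, off=3): starts [57, 73, 164, 192] → cuts [60, 76, 167, 195]
  QalIV (TATC, off=1): starts [0, 39, 71, 112, 130, 145, 149, 183] → cuts [1, 40, 72, 113, 131, 146, 150, 184]
  AzqV (TGCT, off=3): starts [21, 51, 68, 97, 101, 140, 160, 208] → cuts [24, 54, 71, 100, 104, 143, 163, 211]

Pooled cuts: [1, 24, 40, 54, 60, 71, 72, 76, 100, 104, 113, 131, 143, 146, 150, 163, 167, 184, 195, 211]

Fragment lengths:
  [0,1): 1 bp
  [1,24): 23 bp
  [24,40): 16 bp
  [40,54): 14 bp
  [54,60): 6 bp
  [60,71): 11 bp
  [71,72): 1 bp
  [72,76): 4 bp
  [76,100): 24 bp
  [100,104): 4 bp
  [104,113): 9 bp
  [113,131): 18 bp
  [131,143): 12 bp
  [143,146): 3 bp
  [146,150): 4 bp
  [150,163): 13 bp
  [163,167): 4 bp
  [167,184): 17 bp
  [184,195): 11 bp
  [195,211): 16 bp
  [211,212): 1 bp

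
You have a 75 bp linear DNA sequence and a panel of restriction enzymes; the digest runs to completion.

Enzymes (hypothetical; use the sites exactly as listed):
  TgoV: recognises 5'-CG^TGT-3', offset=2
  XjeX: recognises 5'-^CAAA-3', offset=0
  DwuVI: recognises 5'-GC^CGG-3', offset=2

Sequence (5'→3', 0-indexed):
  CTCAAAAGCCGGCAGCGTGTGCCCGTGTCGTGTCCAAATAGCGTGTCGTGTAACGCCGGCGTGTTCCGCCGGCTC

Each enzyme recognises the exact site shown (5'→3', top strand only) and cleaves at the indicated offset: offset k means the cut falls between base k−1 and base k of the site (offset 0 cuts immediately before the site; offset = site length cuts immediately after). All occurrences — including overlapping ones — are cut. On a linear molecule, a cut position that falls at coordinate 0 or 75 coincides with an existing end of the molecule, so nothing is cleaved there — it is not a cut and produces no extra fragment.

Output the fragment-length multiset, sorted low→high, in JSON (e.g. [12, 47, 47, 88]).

Site scan:
  TgoV CGTGT/2: at [15, 23, 28, 41, 46, 59] ⇒ [17, 25, 30, 43, 48, 61]
  XjeX CAAA/0: at [2, 34] ⇒ [2, 34]
  DwuVI GCCGG/2: at [7, 54, 67] ⇒ [9, 56, 69]

All cut coordinates (distinct, sorted): [2, 9, 17, 25, 30, 34, 43, 48, 56, 61, 69]

Fragments:
  [0,2): 2 bp
  [2,9): 7 bp
  [9,17): 8 bp
  [17,25): 8 bp
  [25,30): 5 bp
  [30,34): 4 bp
  [34,43): 9 bp
  [43,48): 5 bp
  [48,56): 8 bp
  [56,61): 5 bp
  [61,69): 8 bp
  [69,75): 6 bp

[2,4,5,5,5,6,7,8,8,8,8,9]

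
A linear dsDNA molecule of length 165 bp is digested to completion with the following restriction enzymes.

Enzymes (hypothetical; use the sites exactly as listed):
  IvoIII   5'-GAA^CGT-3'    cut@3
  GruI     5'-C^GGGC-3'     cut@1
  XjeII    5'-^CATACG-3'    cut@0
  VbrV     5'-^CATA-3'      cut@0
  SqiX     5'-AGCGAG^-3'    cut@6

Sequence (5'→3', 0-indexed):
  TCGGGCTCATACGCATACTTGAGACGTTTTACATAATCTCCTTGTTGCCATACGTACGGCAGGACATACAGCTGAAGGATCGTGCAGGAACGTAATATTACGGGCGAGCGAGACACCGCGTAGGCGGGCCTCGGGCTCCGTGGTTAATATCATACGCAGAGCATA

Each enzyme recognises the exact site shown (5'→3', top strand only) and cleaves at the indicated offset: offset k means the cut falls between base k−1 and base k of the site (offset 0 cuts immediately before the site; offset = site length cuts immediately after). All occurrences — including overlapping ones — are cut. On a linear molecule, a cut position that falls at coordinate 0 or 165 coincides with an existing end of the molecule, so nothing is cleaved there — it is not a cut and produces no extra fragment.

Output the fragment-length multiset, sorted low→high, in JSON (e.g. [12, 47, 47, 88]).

[2,4,5,6,7,11,11,11,13,16,17,18,18,26]

Per-enzyme occurrences:
  IvoIII GAACGT/3: at [87] ⇒ [90]
  GruI CGGGC/1: at [1, 100, 124, 131] ⇒ [2, 101, 125, 132]
  XjeII CATACG/0: at [7, 48, 150] ⇒ [7, 48, 150]
  VbrV CATA/0: at [7, 13, 31, 48, 64, 150, 161] ⇒ [7, 13, 31, 48, 64, 150, 161]
  SqiX AGCGAG/6: at [106] ⇒ [112]

Pooled cuts: [2, 7, 13, 31, 48, 64, 90, 101, 112, 125, 132, 150, 161]

Fragment lengths:
  [0,2): 2 bp
  [2,7): 5 bp
  [7,13): 6 bp
  [13,31): 18 bp
  [31,48): 17 bp
  [48,64): 16 bp
  [64,90): 26 bp
  [90,101): 11 bp
  [101,112): 11 bp
  [112,125): 13 bp
  [125,132): 7 bp
  [132,150): 18 bp
  [150,161): 11 bp
  [161,165): 4 bp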